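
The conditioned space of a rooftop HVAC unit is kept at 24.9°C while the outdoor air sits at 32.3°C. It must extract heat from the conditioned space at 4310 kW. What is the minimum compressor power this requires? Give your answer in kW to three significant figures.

In absolute terms T_C = 298.05 K and T_H = 305.45 K, so ΔT = 7.400 K.
COP_Carnot = T_C/ΔT = 298.05/7.400 = 40.28.
Ẇ_min = Q̇/COP_Carnot = 4310/40.28 = 107.0 kW.

107 kW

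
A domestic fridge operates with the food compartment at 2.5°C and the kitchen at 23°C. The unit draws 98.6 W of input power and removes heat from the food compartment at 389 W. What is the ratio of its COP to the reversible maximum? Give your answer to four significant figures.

0.2934

COP_actual = Q̇_C/Ẇ = 389.0/98.60 = 3.945.
In absolute terms T_C = 275.65 K and T_H = 296.15 K, so ΔT = 20.50 K.
COP_Carnot = T_C/ΔT = 275.65/20.50 = 13.45.
η_II = COP_actual/COP_Carnot = 3.945/13.45 = 0.2934.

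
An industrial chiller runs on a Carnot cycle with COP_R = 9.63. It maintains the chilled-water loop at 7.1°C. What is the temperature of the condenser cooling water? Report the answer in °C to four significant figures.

COP_R = T_C/(T_H − T_C) gives T_H − T_C = T_C/COP.
With T_C = 280.25 K, T_H = 280.25 × (1 + 1/9.63) = 309.35 K.
Converting, 309.35 K = 36.20°C.

36.20 °C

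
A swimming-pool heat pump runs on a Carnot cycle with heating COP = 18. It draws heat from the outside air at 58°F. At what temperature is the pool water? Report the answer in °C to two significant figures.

31 °C

COP_HP = T_H/(T_H − T_C) rearranges to T_H = COP·T_C/(COP − 1).
With T_C = 287.59 K, T_H = 18 × 287.59/17.00 = 304.51 K.
Converting, 304.51 K = 31.36°C.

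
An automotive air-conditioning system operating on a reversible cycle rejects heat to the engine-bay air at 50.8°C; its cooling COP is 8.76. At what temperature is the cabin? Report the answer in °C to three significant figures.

17.6 °C

For a Carnot refrigerator COP_R = T_C/(T_H − T_C), so T_C = COP·T_H/(1 + COP).
With T_H = 323.95 K, T_C = 8.76 × 323.95/9.760 = 290.76 K.
Converting, 290.76 K = 17.61°C.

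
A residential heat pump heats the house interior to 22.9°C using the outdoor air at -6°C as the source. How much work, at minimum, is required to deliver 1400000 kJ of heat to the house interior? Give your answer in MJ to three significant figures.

In absolute terms T_C = 267.15 K and T_H = 296.05 K, so ΔT = 28.90 K.
The reversible limit is COP_HP = T_H/ΔT = 10.24, so W_min = Q_H/COP = Q_H·ΔT/T_H.
W_min = 1400000 × 28.90/296.05 = 136700 kJ = 136.7 MJ.

137 MJ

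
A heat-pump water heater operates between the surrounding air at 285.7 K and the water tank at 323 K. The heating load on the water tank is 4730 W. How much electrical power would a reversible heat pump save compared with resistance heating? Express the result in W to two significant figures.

The reservoir spacing is ΔT = 323 − 285.7 = 37.30 K.
COP_Carnot = T_H/ΔT = 323.00/37.30 = 8.660.
Resistance heating needs Ẇ_res = Q̇_H = 4730 W; the reversible heat pump needs only Ẇ_hp = Q̇_H/COP = 546.2 W.
Saving = 4730 − 546.2 = 4184 W.

4200 W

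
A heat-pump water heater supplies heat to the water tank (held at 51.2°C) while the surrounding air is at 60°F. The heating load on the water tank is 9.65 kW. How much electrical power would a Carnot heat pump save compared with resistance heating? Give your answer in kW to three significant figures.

8.59 kW

In absolute terms T_C = 288.71 K and T_H = 324.35 K, so ΔT = 35.64 K.
COP_Carnot = T_H/ΔT = 324.35/35.64 = 9.100.
Resistance heating needs Ẇ_res = Q̇_H = 9.650 kW; the reversible heat pump needs only Ẇ_hp = Q̇_H/COP = 1.060 kW.
Saving = 9.650 − 1.060 = 8.590 kW.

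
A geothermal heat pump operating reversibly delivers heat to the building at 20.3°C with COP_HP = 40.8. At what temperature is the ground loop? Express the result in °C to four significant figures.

COP_HP = T_H/(T_H − T_C) gives T_H − T_C = T_H/COP.
With T_H = 293.45 K, T_C = 293.45 × (1 − 1/40.8) = 286.26 K.
Converting, 286.26 K = 13.11°C.

13.11 °C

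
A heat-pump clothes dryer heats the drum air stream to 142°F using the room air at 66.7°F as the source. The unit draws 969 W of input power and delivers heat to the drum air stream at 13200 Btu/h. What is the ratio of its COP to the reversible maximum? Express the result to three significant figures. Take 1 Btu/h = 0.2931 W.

0.500

Converting, Q̇_H = 13200 Btu/h = 3869 W, so COP_actual = Q̇_H/Ẇ = 3869/969.0 = 3.993.
In absolute terms T_C = 292.43 K and T_H = 334.26 K, so ΔT = 41.83 K.
COP_Carnot = T_H/ΔT = 334.26/41.83 = 7.990.
η_II = COP_actual/COP_Carnot = 3.993/7.990 = 0.4997.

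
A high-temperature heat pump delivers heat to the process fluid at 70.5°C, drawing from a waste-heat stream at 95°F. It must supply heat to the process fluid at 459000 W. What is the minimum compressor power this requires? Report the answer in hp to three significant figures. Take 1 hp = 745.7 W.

63.6 hp

In absolute terms T_C = 308.15 K and T_H = 343.65 K, so ΔT = 35.50 K.
COP_Carnot = T_H/ΔT = 343.65/35.50 = 9.680.
Ẇ_min = Q̇/COP_Carnot = 459000/9.680 = 47420 W = 63.59 hp.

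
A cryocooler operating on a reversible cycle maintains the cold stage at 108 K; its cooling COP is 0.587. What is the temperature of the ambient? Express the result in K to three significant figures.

292 K

COP_R = T_C/(T_H − T_C) gives T_H − T_C = T_C/COP.
With T_C = 108.00 K, T_H = 108.00 × (1 + 1/0.587) = 291.99 K.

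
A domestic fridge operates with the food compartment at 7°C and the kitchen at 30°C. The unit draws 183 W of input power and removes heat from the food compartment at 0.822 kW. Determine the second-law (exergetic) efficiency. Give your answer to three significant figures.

Converting, Q̇_C = 0.8220 kW = 822.0 W, so COP_actual = Q̇_C/Ẇ = 822.0/183.0 = 4.492.
In absolute terms T_C = 280.15 K and T_H = 303.15 K, so ΔT = 23.00 K.
COP_Carnot = T_C/ΔT = 280.15/23.00 = 12.18.
η_II = COP_actual/COP_Carnot = 4.492/12.18 = 0.3688.

0.369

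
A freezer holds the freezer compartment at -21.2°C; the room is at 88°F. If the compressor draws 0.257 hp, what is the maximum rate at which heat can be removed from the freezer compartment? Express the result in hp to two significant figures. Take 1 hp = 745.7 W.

In absolute terms T_C = 251.95 K and T_H = 304.26 K, so ΔT = 52.31 K.
COP_Carnot = T_C/ΔT = 251.95/52.31 = 4.816.
Q̇_max = COP_Carnot × Ẇ = 4.816 × 0.2570 hp = 1.238 hp.

1.2 hp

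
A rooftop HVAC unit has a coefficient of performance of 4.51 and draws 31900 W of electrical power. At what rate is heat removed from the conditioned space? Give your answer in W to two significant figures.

Q̇_C = COP × Ẇ = 4.51 × 31900 = 143900 W.

140000 W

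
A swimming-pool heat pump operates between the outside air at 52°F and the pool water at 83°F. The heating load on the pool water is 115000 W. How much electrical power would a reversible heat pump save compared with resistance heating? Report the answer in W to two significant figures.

110000 W

In absolute terms T_C = 284.26 K and T_H = 301.48 K, so ΔT = 17.22 K.
COP_Carnot = T_H/ΔT = 301.48/17.22 = 17.51.
Resistance heating needs Ẇ_res = Q̇_H = 115000 W; the reversible heat pump needs only Ẇ_hp = Q̇_H/COP = 6569 W.
Saving = 115000 − 6569 = 108400 W.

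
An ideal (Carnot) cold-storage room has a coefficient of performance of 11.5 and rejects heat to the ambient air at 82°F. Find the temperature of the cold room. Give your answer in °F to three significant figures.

38.7 °F

For a Carnot refrigerator COP_R = T_C/(T_H − T_C), so T_C = COP·T_H/(1 + COP).
With T_H = 300.93 K, T_C = 11.5 × 300.93/12.50 = 276.85 K.
Converting, 276.85 K = 38.67°F.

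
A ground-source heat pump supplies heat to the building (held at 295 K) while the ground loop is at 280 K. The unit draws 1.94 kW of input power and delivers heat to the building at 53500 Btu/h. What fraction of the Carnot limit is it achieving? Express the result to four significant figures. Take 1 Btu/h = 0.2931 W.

0.4110

Converting, Q̇_H = 53500 Btu/h = 15.68 kW, so COP_actual = Q̇_H/Ẇ = 15.68/1.940 = 8.083.
The reservoir spacing is ΔT = 295 − 280 = 15.00 K.
COP_Carnot = T_H/ΔT = 295.00/15.00 = 19.67.
η_II = COP_actual/COP_Carnot = 8.083/19.67 = 0.4110.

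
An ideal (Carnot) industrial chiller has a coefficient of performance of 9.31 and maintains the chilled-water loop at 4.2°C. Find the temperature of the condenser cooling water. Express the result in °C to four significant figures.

33.99 °C

COP_R = T_C/(T_H − T_C) gives T_H − T_C = T_C/COP.
With T_C = 277.35 K, T_H = 277.35 × (1 + 1/9.31) = 307.14 K.
Converting, 307.14 K = 33.99°C.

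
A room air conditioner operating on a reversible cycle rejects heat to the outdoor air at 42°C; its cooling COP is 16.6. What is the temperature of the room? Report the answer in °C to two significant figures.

For a Carnot refrigerator COP_R = T_C/(T_H − T_C), so T_C = COP·T_H/(1 + COP).
With T_H = 315.15 K, T_C = 16.6 × 315.15/17.60 = 297.24 K.
Converting, 297.24 K = 24.09°C.

24 °C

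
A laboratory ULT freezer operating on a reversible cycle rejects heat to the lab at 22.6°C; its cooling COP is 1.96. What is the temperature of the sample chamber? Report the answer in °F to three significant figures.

For a Carnot refrigerator COP_R = T_C/(T_H − T_C), so T_C = COP·T_H/(1 + COP).
With T_H = 295.75 K, T_C = 1.96 × 295.75/2.960 = 195.83 K.
Converting, 195.83 K = -107.17°F.

-107 °F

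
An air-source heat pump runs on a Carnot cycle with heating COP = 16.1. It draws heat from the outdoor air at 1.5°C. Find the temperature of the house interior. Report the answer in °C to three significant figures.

19.7 °C

COP_HP = T_H/(T_H − T_C) rearranges to T_H = COP·T_C/(COP − 1).
With T_C = 274.65 K, T_H = 16.1 × 274.65/15.10 = 292.84 K.
Converting, 292.84 K = 19.69°C.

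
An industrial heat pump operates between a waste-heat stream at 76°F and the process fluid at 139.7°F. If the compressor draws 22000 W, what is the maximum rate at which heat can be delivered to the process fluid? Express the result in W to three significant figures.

In absolute terms T_C = 297.59 K and T_H = 332.98 K, so ΔT = 35.39 K.
COP_Carnot = T_H/ΔT = 332.98/35.39 = 9.409.
Q̇_max = COP_Carnot × Ẇ = 9.409 × 22000 W = 207000 W.

207000 W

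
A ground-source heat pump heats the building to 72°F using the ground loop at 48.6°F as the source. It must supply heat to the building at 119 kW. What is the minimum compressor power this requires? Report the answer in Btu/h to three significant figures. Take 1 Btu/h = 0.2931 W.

In absolute terms T_C = 282.37 K and T_H = 295.37 K, so ΔT = 13.00 K.
COP_Carnot = T_H/ΔT = 295.37/13.00 = 22.72.
Ẇ_min = Q̇/COP_Carnot = 119.0/22.72 = 5.237 kW = 17870 Btu/h.

17900 Btu/h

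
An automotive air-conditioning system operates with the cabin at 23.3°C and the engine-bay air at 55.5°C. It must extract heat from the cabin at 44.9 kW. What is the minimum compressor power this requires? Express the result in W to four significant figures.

In absolute terms T_C = 296.45 K and T_H = 328.65 K, so ΔT = 32.20 K.
COP_Carnot = T_C/ΔT = 296.45/32.20 = 9.207.
Ẇ_min = Q̇/COP_Carnot = 44.90/9.207 = 4.877 kW = 4877 W.

4877 W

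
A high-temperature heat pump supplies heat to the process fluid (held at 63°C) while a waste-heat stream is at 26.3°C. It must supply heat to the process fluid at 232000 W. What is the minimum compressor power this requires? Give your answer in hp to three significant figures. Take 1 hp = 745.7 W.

In absolute terms T_C = 299.45 K and T_H = 336.15 K, so ΔT = 36.70 K.
COP_Carnot = T_H/ΔT = 336.15/36.70 = 9.159.
Ẇ_min = Q̇/COP_Carnot = 232000/9.159 = 25330 W = 33.97 hp.

34.0 hp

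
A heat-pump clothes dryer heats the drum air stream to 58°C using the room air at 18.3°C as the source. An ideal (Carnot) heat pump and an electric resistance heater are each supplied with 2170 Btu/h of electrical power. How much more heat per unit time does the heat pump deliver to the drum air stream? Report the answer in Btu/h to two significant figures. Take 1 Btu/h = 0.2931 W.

16000 Btu/h

In absolute terms T_C = 291.45 K and T_H = 331.15 K, so ΔT = 39.70 K.
COP_Carnot = T_H/ΔT = 331.15/39.70 = 8.341.
The heat pump delivers Q̇_H = COP × Ẇ = 18100 Btu/h; the resistance heater delivers Ẇ = 2170 Btu/h.
Extra = (COP − 1)·Ẇ = 15930 Btu/h.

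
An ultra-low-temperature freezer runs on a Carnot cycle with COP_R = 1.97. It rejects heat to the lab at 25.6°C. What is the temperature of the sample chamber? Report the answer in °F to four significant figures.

For a Carnot refrigerator COP_R = T_C/(T_H − T_C), so T_C = COP·T_H/(1 + COP).
With T_H = 298.75 K, T_C = 1.97 × 298.75/2.970 = 198.16 K.
Converting, 198.16 K = -102.98°F.

-103.0 °F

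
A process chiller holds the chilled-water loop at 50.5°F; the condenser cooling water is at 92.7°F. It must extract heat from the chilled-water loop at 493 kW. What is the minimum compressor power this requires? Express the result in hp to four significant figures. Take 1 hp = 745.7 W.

54.69 hp

In absolute terms T_C = 283.43 K and T_H = 306.87 K, so ΔT = 23.44 K.
COP_Carnot = T_C/ΔT = 283.43/23.44 = 12.09.
Ẇ_min = Q̇/COP_Carnot = 493.0/12.09 = 40.78 kW = 54.69 hp.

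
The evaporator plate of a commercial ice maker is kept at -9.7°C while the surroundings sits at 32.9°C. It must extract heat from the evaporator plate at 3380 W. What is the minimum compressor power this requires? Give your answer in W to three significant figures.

In absolute terms T_C = 263.45 K and T_H = 306.05 K, so ΔT = 42.60 K.
COP_Carnot = T_C/ΔT = 263.45/42.60 = 6.184.
Ẇ_min = Q̇/COP_Carnot = 3380/6.184 = 546.5 W.

547 W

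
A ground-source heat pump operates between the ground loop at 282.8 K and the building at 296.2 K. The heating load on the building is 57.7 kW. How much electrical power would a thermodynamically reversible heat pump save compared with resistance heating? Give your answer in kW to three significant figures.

55.1 kW

The reservoir spacing is ΔT = 296.2 − 282.8 = 13.40 K.
COP_Carnot = T_H/ΔT = 296.20/13.40 = 22.10.
Resistance heating needs Ẇ_res = Q̇_H = 57.70 kW; the reversible heat pump needs only Ẇ_hp = Q̇_H/COP = 2.610 kW.
Saving = 57.70 − 2.610 = 55.09 kW.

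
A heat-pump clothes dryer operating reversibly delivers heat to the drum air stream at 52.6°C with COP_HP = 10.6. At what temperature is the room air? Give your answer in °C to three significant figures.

COP_HP = T_H/(T_H − T_C) gives T_H − T_C = T_H/COP.
With T_H = 325.75 K, T_C = 325.75 × (1 − 1/10.6) = 295.02 K.
Converting, 295.02 K = 21.87°C.

21.9 °C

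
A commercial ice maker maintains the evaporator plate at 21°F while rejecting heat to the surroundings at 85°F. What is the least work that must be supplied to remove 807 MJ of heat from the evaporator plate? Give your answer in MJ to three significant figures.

107 MJ

In absolute terms T_C = 267.04 K and T_H = 302.59 K, so ΔT = 35.56 K.
The reversible limit is COP_R = T_C/ΔT = 7.510, so W_min = Q_C/COP = Q_C·ΔT/T_C.
W_min = 807.0 × 35.56/267.04 = 107.5 MJ.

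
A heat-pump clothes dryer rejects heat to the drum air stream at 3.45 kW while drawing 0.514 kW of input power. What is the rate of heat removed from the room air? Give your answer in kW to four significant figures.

For a cyclic device the first law requires Q̇_H = Q̇_C + Ẇ.
Q̇_C = Q̇_H − Ẇ = 2.936 kW.

2.936 kW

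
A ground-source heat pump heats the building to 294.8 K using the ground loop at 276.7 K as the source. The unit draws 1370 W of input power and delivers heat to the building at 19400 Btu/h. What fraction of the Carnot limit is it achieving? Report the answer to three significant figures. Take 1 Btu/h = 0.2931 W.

0.255

Converting, Q̇_H = 19400 Btu/h = 5686 W, so COP_actual = Q̇_H/Ẇ = 5686/1370 = 4.150.
The reservoir spacing is ΔT = 294.8 − 276.7 = 18.10 K.
COP_Carnot = T_H/ΔT = 294.80/18.10 = 16.29.
η_II = COP_actual/COP_Carnot = 4.150/16.29 = 0.2548.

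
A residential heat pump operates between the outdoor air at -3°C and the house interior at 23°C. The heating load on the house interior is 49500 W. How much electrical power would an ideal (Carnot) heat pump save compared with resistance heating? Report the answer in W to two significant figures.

45000 W

In absolute terms T_C = 270.15 K and T_H = 296.15 K, so ΔT = 26.00 K.
COP_Carnot = T_H/ΔT = 296.15/26.00 = 11.39.
Resistance heating needs Ẇ_res = Q̇_H = 49500 W; the reversible heat pump needs only Ẇ_hp = Q̇_H/COP = 4346 W.
Saving = 49500 − 4346 = 45150 W.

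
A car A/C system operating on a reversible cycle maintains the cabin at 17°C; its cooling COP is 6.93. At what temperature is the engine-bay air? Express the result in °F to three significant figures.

COP_R = T_C/(T_H − T_C) gives T_H − T_C = T_C/COP.
With T_C = 290.15 K, T_H = 290.15 × (1 + 1/6.93) = 332.02 K.
Converting, 332.02 K = 137.96°F.

138 °F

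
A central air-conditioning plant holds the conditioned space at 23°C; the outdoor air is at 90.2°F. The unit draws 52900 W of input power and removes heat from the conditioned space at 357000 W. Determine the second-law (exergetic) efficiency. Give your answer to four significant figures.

0.2127

COP_actual = Q̇_C/Ẇ = 357000/52900 = 6.749.
In absolute terms T_C = 296.15 K and T_H = 305.48 K, so ΔT = 9.333 K.
COP_Carnot = T_C/ΔT = 296.15/9.333 = 31.73.
η_II = COP_actual/COP_Carnot = 6.749/31.73 = 0.2127.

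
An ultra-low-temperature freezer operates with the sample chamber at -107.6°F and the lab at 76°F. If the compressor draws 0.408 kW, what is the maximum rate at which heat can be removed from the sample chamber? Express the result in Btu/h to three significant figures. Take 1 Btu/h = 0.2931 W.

2670 Btu/h

In absolute terms T_C = 195.59 K and T_H = 297.59 K, so ΔT = 102.0 K.
COP_Carnot = T_C/ΔT = 195.59/102.0 = 1.918.
Q̇_max = COP_Carnot × Ẇ = 1.918 × 0.4080 kW = 0.7824 kW = 2669 Btu/h.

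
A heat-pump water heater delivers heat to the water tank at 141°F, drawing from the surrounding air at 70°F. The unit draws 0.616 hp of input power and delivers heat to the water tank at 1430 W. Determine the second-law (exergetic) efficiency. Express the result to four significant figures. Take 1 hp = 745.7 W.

Converting, Q̇_H = 1430 W = 1.918 hp, so COP_actual = Q̇_H/Ẇ = 1.918/0.6160 = 3.113.
In absolute terms T_C = 294.26 K and T_H = 333.71 K, so ΔT = 39.44 K.
COP_Carnot = T_H/ΔT = 333.71/39.44 = 8.460.
η_II = COP_actual/COP_Carnot = 3.113/8.460 = 0.3680.

0.3680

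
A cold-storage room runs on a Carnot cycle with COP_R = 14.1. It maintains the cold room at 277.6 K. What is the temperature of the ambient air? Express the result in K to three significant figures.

COP_R = T_C/(T_H − T_C) gives T_H − T_C = T_C/COP.
With T_C = 277.60 K, T_H = 277.60 × (1 + 1/14.1) = 297.29 K.

297 K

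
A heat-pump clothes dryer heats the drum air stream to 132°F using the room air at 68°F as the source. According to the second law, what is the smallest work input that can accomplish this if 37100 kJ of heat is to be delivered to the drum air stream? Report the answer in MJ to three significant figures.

4.01 MJ

In absolute terms T_C = 293.15 K and T_H = 328.71 K, so ΔT = 35.56 K.
The reversible limit is COP_HP = T_H/ΔT = 9.245, so W_min = Q_H/COP = Q_H·ΔT/T_H.
W_min = 37100 × 35.56/328.71 = 4013 kJ = 4.013 MJ.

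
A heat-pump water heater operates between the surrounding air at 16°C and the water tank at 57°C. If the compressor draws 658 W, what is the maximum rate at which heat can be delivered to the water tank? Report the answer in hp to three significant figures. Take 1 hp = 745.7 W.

7.11 hp

In absolute terms T_C = 289.15 K and T_H = 330.15 K, so ΔT = 41.00 K.
COP_Carnot = T_H/ΔT = 330.15/41.00 = 8.052.
Q̇_max = COP_Carnot × Ẇ = 8.052 × 658.0 W = 5299 W = 7.105 hp.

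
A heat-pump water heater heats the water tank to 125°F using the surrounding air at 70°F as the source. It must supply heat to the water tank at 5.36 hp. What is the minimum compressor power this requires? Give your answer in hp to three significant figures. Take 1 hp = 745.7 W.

0.504 hp

In absolute terms T_C = 294.26 K and T_H = 324.82 K, so ΔT = 30.56 K.
COP_Carnot = T_H/ΔT = 324.82/30.56 = 10.63.
Ẇ_min = Q̇/COP_Carnot = 5.360/10.63 = 0.5042 hp.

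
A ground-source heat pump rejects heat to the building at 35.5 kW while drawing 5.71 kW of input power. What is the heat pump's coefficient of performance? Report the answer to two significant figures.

6.2

The first law gives Q̇_H = Q̇_C + Ẇ, so the three rates are Q̇_C = 29.79, Q̇_H = 35.50, Ẇ = 5.710 kW.
COP_HP = Q̇_H/Ẇ = 35.50/5.710 = 6.217.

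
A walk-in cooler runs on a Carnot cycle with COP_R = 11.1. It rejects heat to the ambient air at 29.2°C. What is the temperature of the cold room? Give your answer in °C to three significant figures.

4.21 °C

For a Carnot refrigerator COP_R = T_C/(T_H − T_C), so T_C = COP·T_H/(1 + COP).
With T_H = 302.35 K, T_C = 11.1 × 302.35/12.10 = 277.36 K.
Converting, 277.36 K = 4.21°C.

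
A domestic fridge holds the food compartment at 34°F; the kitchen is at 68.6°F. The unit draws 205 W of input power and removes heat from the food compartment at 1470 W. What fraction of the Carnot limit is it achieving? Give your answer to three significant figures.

0.503

COP_actual = Q̇_C/Ẇ = 1470/205.0 = 7.171.
In absolute terms T_C = 274.26 K and T_H = 293.48 K, so ΔT = 19.22 K.
COP_Carnot = T_C/ΔT = 274.26/19.22 = 14.27.
η_II = COP_actual/COP_Carnot = 7.171/14.27 = 0.5026.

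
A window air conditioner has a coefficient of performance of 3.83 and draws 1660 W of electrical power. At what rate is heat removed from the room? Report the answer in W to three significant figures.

6360 W

Q̇_C = COP × Ẇ = 3.83 × 1660 = 6358 W.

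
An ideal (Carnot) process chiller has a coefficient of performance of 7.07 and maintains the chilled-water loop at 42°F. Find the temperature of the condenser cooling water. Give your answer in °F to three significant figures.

113 °F

COP_R = T_C/(T_H − T_C) gives T_H − T_C = T_C/COP.
With T_C = 278.71 K, T_H = 278.71 × (1 + 1/7.07) = 318.13 K.
Converting, 318.13 K = 112.96°F.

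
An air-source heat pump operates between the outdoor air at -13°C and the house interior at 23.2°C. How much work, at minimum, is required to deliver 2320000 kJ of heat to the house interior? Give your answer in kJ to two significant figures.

In absolute terms T_C = 260.15 K and T_H = 296.35 K, so ΔT = 36.20 K.
The reversible limit is COP_HP = T_H/ΔT = 8.186, so W_min = Q_H/COP = Q_H·ΔT/T_H.
W_min = 2320000 × 36.20/296.35 = 283400 kJ.

280000 kJ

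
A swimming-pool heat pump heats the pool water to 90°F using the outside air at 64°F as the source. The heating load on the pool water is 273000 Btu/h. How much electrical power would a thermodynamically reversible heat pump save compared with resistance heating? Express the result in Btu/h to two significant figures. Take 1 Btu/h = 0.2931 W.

In absolute terms T_C = 290.93 K and T_H = 305.37 K, so ΔT = 14.44 K.
COP_Carnot = T_H/ΔT = 305.37/14.44 = 21.14.
Resistance heating needs Ẇ_res = Q̇_H = 273000 Btu/h; the reversible heat pump needs only Ẇ_hp = Q̇_H/COP = 12910 Btu/h.
Saving = 273000 − 12910 = 260100 Btu/h.

260000 Btu/h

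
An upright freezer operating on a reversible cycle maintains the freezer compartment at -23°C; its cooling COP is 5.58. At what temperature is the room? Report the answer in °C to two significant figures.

COP_R = T_C/(T_H − T_C) gives T_H − T_C = T_C/COP.
With T_C = 250.15 K, T_H = 250.15 × (1 + 1/5.58) = 294.98 K.
Converting, 294.98 K = 21.83°C.

22 °C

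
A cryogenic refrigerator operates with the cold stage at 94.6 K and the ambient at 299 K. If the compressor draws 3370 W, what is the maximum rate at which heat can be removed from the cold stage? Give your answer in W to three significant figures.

The reservoir spacing is ΔT = 299 − 94.6 = 204.4 K.
COP_Carnot = T_C/ΔT = 94.60/204.4 = 0.4628.
Q̇_max = COP_Carnot × Ẇ = 0.4628 × 3370 W = 1560 W.

1560 W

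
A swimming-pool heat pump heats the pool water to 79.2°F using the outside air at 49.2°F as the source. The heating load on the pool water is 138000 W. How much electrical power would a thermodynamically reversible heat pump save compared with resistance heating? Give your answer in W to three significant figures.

In absolute terms T_C = 282.71 K and T_H = 299.37 K, so ΔT = 16.67 K.
COP_Carnot = T_H/ΔT = 299.37/16.67 = 17.96.
Resistance heating needs Ẇ_res = Q̇_H = 138000 W; the reversible heat pump needs only Ẇ_hp = Q̇_H/COP = 7683 W.
Saving = 138000 − 7683 = 130300 W.

130000 W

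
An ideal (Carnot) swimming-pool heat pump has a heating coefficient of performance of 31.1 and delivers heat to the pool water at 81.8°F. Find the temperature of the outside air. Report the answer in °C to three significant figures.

COP_HP = T_H/(T_H − T_C) gives T_H − T_C = T_H/COP.
With T_H = 300.82 K, T_C = 300.82 × (1 − 1/31.1) = 291.14 K.
Converting, 291.14 K = 17.99°C.

18.0 °C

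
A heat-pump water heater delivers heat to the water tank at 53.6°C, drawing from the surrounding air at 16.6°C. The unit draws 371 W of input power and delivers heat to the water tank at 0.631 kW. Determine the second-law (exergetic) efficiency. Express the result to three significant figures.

0.193

Converting, Q̇_H = 0.6310 kW = 631.0 W, so COP_actual = Q̇_H/Ẇ = 631.0/371.0 = 1.701.
In absolute terms T_C = 289.75 K and T_H = 326.75 K, so ΔT = 37.00 K.
COP_Carnot = T_H/ΔT = 326.75/37.00 = 8.831.
η_II = COP_actual/COP_Carnot = 1.701/8.831 = 0.1926.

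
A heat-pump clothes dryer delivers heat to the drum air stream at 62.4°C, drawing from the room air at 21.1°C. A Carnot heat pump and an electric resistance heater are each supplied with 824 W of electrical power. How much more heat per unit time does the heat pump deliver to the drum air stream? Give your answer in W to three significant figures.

5870 W

In absolute terms T_C = 294.25 K and T_H = 335.55 K, so ΔT = 41.30 K.
COP_Carnot = T_H/ΔT = 335.55/41.30 = 8.125.
The heat pump delivers Q̇_H = COP × Ẇ = 6695 W; the resistance heater delivers Ẇ = 824.0 W.
Extra = (COP − 1)·Ẇ = 5871 W.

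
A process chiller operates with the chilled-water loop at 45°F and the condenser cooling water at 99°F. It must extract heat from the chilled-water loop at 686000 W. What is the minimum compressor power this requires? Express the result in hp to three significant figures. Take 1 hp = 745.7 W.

98.4 hp

In absolute terms T_C = 280.37 K and T_H = 310.37 K, so ΔT = 30.00 K.
COP_Carnot = T_C/ΔT = 280.37/30.00 = 9.346.
Ẇ_min = Q̇/COP_Carnot = 686000/9.346 = 73400 W = 98.43 hp.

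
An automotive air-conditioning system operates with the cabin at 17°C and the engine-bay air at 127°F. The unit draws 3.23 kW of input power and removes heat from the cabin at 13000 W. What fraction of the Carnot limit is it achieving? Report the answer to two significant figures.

Converting, Q̇_C = 13000 W = 13.00 kW, so COP_actual = Q̇_C/Ẇ = 13.00/3.230 = 4.025.
In absolute terms T_C = 290.15 K and T_H = 325.93 K, so ΔT = 35.78 K.
COP_Carnot = T_C/ΔT = 290.15/35.78 = 8.110.
η_II = COP_actual/COP_Carnot = 4.025/8.110 = 0.4963.

0.50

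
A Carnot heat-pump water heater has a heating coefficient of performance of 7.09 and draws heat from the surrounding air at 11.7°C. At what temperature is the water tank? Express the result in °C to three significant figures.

58.5 °C

COP_HP = T_H/(T_H − T_C) rearranges to T_H = COP·T_C/(COP − 1).
With T_C = 284.85 K, T_H = 7.09 × 284.85/6.090 = 331.62 K.
Converting, 331.62 K = 58.47°C.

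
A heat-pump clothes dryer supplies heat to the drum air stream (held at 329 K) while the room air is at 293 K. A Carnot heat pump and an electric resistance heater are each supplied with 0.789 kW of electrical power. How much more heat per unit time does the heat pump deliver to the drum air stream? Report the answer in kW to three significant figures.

The reservoir spacing is ΔT = 329 − 293 = 36.00 K.
COP_Carnot = T_H/ΔT = 329.00/36.00 = 9.139.
The heat pump delivers Q̇_H = COP × Ẇ = 7.211 kW; the resistance heater delivers Ẇ = 0.7890 kW.
Extra = (COP − 1)·Ẇ = 6.422 kW.

6.42 kW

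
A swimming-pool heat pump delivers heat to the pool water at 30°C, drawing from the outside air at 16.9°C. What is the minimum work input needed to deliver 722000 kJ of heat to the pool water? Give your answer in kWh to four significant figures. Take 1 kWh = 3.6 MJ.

In absolute terms T_C = 290.05 K and T_H = 303.15 K, so ΔT = 13.10 K.
The reversible limit is COP_HP = T_H/ΔT = 23.14, so W_min = Q_H/COP = Q_H·ΔT/T_H.
W_min = 722000 × 13.10/303.15 = 31200 kJ = 8.667 kWh.

8.667 kWh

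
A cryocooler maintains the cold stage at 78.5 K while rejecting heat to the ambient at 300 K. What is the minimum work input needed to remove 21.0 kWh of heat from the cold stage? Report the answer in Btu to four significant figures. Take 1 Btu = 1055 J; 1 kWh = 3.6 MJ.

202200 Btu

The reservoir spacing is ΔT = 300 − 78.5 = 221.5 K.
The reversible limit is COP_R = T_C/ΔT = 0.3544, so W_min = Q_C/COP = Q_C·ΔT/T_C.
W_min = 21.00 × 221.5/78.50 = 59.25 kWh = 202200 Btu.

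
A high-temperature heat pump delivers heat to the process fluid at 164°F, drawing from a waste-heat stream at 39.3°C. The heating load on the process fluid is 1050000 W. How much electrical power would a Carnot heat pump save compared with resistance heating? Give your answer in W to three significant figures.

In absolute terms T_C = 312.45 K and T_H = 346.48 K, so ΔT = 34.03 K.
COP_Carnot = T_H/ΔT = 346.48/34.03 = 10.18.
Resistance heating needs Ẇ_res = Q̇_H = 1050000 W; the reversible heat pump needs only Ẇ_hp = Q̇_H/COP = 103100 W.
Saving = 1050000 − 103100 = 946900 W.

947000 W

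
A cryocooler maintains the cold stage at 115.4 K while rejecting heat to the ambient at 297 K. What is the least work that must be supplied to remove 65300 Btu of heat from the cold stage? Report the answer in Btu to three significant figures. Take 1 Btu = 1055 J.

The reservoir spacing is ΔT = 297 − 115.4 = 181.6 K.
The reversible limit is COP_R = T_C/ΔT = 0.6355, so W_min = Q_C/COP = Q_C·ΔT/T_C.
W_min = 65300 × 181.6/115.40 = 102800 Btu.

103000 Btu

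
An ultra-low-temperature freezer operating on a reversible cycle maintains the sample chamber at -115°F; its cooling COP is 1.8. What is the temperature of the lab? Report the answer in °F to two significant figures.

76 °F

COP_R = T_C/(T_H − T_C) gives T_H − T_C = T_C/COP.
With T_C = 191.48 K, T_H = 191.48 × (1 + 1/1.8) = 297.86 K.
Converting, 297.86 K = 76.48°F.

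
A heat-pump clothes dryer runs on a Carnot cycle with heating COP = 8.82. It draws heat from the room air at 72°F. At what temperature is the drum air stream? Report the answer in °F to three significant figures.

COP_HP = T_H/(T_H − T_C) rearranges to T_H = COP·T_C/(COP − 1).
With T_C = 295.37 K, T_H = 8.82 × 295.37/7.820 = 333.14 K.
Converting, 333.14 K = 139.99°F.

140 °F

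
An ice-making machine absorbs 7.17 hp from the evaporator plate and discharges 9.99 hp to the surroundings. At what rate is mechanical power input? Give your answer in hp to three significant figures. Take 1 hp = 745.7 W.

For a cyclic device the first law requires Q̇_H = Q̇_C + Ẇ.
Ẇ = Q̇_H − Q̇_C = 2.820 hp.

2.82 hp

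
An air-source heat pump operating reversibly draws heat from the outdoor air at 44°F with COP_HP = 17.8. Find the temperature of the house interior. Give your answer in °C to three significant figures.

23.3 °C

COP_HP = T_H/(T_H − T_C) rearranges to T_H = COP·T_C/(COP − 1).
With T_C = 279.82 K, T_H = 17.8 × 279.82/16.80 = 296.47 K.
Converting, 296.47 K = 23.32°C.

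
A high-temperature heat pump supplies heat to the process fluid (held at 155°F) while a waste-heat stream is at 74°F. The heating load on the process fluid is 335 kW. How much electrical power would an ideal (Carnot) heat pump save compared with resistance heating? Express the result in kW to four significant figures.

In absolute terms T_C = 296.48 K and T_H = 341.48 K, so ΔT = 45.00 K.
COP_Carnot = T_H/ΔT = 341.48/45.00 = 7.589.
Resistance heating needs Ẇ_res = Q̇_H = 335.0 kW; the reversible heat pump needs only Ẇ_hp = Q̇_H/COP = 44.15 kW.
Saving = 335.0 − 44.15 = 290.9 kW.

290.9 kW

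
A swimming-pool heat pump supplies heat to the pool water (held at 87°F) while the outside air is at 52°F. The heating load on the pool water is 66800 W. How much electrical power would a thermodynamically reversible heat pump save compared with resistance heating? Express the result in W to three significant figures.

In absolute terms T_C = 284.26 K and T_H = 303.71 K, so ΔT = 19.44 K.
COP_Carnot = T_H/ΔT = 303.71/19.44 = 15.62.
Resistance heating needs Ẇ_res = Q̇_H = 66800 W; the reversible heat pump needs only Ẇ_hp = Q̇_H/COP = 4277 W.
Saving = 66800 − 4277 = 62520 W.

62500 W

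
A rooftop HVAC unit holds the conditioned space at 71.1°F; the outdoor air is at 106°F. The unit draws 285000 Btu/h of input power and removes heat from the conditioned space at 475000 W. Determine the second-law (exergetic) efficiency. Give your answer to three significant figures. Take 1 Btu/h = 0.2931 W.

Converting, Q̇_C = 475000 W = 1621000 Btu/h, so COP_actual = Q̇_C/Ẇ = 1621000/285000 = 5.686.
In absolute terms T_C = 294.87 K and T_H = 314.26 K, so ΔT = 19.39 K.
COP_Carnot = T_C/ΔT = 294.87/19.39 = 15.21.
η_II = COP_actual/COP_Carnot = 5.686/15.21 = 0.3739.

0.374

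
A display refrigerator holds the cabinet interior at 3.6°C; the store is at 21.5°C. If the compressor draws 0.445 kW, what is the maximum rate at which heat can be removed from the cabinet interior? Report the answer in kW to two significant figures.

In absolute terms T_C = 276.75 K and T_H = 294.65 K, so ΔT = 17.90 K.
COP_Carnot = T_C/ΔT = 276.75/17.90 = 15.46.
Q̇_max = COP_Carnot × Ẇ = 15.46 × 0.4450 kW = 6.880 kW.

6.9 kW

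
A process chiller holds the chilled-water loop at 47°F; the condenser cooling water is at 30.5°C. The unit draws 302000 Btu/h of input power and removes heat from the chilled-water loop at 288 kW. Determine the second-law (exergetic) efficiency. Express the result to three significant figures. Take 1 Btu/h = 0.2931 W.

0.256

Converting, Q̇_C = 288.0 kW = 982600 Btu/h, so COP_actual = Q̇_C/Ẇ = 982600/302000 = 3.254.
In absolute terms T_C = 281.48 K and T_H = 303.65 K, so ΔT = 22.17 K.
COP_Carnot = T_C/ΔT = 281.48/22.17 = 12.70.
η_II = COP_actual/COP_Carnot = 3.254/12.70 = 0.2562.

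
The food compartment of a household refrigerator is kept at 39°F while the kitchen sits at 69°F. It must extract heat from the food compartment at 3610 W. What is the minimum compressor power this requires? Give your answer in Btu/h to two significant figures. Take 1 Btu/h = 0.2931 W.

In absolute terms T_C = 277.04 K and T_H = 293.71 K, so ΔT = 16.67 K.
COP_Carnot = T_C/ΔT = 277.04/16.67 = 16.62.
Ẇ_min = Q̇/COP_Carnot = 3610/16.62 = 217.2 W = 741.0 Btu/h.

740 Btu/h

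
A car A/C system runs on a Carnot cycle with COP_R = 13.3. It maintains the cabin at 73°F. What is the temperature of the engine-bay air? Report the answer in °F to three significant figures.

113 °F

COP_R = T_C/(T_H − T_C) gives T_H − T_C = T_C/COP.
With T_C = 295.93 K, T_H = 295.93 × (1 + 1/13.3) = 318.18 K.
Converting, 318.18 K = 113.05°F.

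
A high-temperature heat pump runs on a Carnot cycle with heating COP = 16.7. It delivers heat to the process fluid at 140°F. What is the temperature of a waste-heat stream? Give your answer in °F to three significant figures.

104 °F

COP_HP = T_H/(T_H − T_C) gives T_H − T_C = T_H/COP.
With T_H = 333.15 K, T_C = 333.15 × (1 − 1/16.7) = 313.20 K.
Converting, 313.20 K = 104.09°F.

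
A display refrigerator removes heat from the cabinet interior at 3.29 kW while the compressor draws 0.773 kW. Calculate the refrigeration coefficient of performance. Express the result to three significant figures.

4.26

The first law gives Q̇_H = Q̇_C + Ẇ, so the three rates are Q̇_C = 3.290, Q̇_H = 4.063, Ẇ = 0.7730 kW.
COP_R = Q̇_C/Ẇ = 3.290/0.7730 = 4.256.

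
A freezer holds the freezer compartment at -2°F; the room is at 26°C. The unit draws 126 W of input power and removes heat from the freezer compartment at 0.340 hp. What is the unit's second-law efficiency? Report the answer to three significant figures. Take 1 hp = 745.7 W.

0.355

Converting, Q̇_C = 0.3400 hp = 253.5 W, so COP_actual = Q̇_C/Ẇ = 253.5/126.0 = 2.012.
In absolute terms T_C = 254.26 K and T_H = 299.15 K, so ΔT = 44.89 K.
COP_Carnot = T_C/ΔT = 254.26/44.89 = 5.664.
η_II = COP_actual/COP_Carnot = 2.012/5.664 = 0.3552.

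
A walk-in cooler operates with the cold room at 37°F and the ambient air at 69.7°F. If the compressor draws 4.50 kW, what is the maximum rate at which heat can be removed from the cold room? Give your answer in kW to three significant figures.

In absolute terms T_C = 275.93 K and T_H = 294.09 K, so ΔT = 18.17 K.
COP_Carnot = T_C/ΔT = 275.93/18.17 = 15.19.
Q̇_max = COP_Carnot × Ẇ = 15.19 × 4.500 kW = 68.35 kW.

68.3 kW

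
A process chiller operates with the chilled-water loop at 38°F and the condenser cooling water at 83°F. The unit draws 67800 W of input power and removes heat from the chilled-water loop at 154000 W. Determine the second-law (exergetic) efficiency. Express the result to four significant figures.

COP_actual = Q̇_C/Ẇ = 154000/67800 = 2.271.
In absolute terms T_C = 276.48 K and T_H = 301.48 K, so ΔT = 25.00 K.
COP_Carnot = T_C/ΔT = 276.48/25.00 = 11.06.
η_II = COP_actual/COP_Carnot = 2.271/11.06 = 0.2054.

0.2054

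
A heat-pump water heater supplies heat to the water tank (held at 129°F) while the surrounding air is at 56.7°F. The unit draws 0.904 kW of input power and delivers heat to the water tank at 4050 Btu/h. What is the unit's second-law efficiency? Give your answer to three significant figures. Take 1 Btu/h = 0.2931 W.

0.161

Converting, Q̇_H = 4050 Btu/h = 1.187 kW, so COP_actual = Q̇_H/Ẇ = 1.187/0.9040 = 1.313.
In absolute terms T_C = 286.87 K and T_H = 327.04 K, so ΔT = 40.17 K.
COP_Carnot = T_H/ΔT = 327.04/40.17 = 8.142.
η_II = COP_actual/COP_Carnot = 1.313/8.142 = 0.1613.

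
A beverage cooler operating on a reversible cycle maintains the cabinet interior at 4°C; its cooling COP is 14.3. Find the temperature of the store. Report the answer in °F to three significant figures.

COP_R = T_C/(T_H − T_C) gives T_H − T_C = T_C/COP.
With T_C = 277.15 K, T_H = 277.15 × (1 + 1/14.3) = 296.53 K.
Converting, 296.53 K = 74.09°F.

74.1 °F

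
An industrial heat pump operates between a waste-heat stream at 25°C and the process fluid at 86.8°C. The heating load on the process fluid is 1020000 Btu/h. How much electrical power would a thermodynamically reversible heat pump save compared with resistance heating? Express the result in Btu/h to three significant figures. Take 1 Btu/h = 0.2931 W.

In absolute terms T_C = 298.15 K and T_H = 359.95 K, so ΔT = 61.80 K.
COP_Carnot = T_H/ΔT = 359.95/61.80 = 5.824.
Resistance heating needs Ẇ_res = Q̇_H = 1020000 Btu/h; the reversible heat pump needs only Ẇ_hp = Q̇_H/COP = 175100 Btu/h.
Saving = 1020000 − 175100 = 844900 Btu/h.

845000 Btu/h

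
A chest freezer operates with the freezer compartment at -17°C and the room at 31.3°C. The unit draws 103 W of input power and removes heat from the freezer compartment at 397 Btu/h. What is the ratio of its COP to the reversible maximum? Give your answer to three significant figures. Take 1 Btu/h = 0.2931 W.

Converting, Q̇_C = 397.0 Btu/h = 116.4 W, so COP_actual = Q̇_C/Ẇ = 116.4/103.0 = 1.130.
In absolute terms T_C = 256.15 K and T_H = 304.45 K, so ΔT = 48.30 K.
COP_Carnot = T_C/ΔT = 256.15/48.30 = 5.303.
η_II = COP_actual/COP_Carnot = 1.130/5.303 = 0.2130.

0.213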